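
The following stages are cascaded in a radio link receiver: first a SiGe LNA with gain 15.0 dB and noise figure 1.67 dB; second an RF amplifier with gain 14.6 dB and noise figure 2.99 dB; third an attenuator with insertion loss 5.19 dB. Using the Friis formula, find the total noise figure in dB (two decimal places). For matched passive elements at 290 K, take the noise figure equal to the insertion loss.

Convert to linear (a loss of L dB is a gain of −L dB): F_i = 10^(NF_i/10), G_i = 10^(G_i,dB/10)
  Stage 1: F_1 = 10^(1.67/10) = 1.469, G_1 = 10^(15.0/10) = 31.62
  Stage 2: F_2 = 10^(2.99/10) = 1.991, G_2 = 10^(14.6/10) = 28.84
  Stage 3: F_3 = 10^(5.19/10) = 3.304, G_3 = 10^(−5.19/10) = 0.3027
Friis cascade:
  F = 1.469 + (1.991 − 1)/31.62 + (3.304 − 1)/912.0 = 1.503
NF = 10 log₁₀(1.503) = 1.77 dB

1.77 dB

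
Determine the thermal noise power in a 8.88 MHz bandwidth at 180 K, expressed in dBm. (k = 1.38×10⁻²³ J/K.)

P_n = kTB = 1.38×10⁻²³ × 180 × 8.88×10⁶ = 2.21×10⁻¹⁴ W
In dBm: 10 log₁₀(2.21×10⁻¹⁴ / 10⁻³) = −106.6 dBm

−106.6 dBm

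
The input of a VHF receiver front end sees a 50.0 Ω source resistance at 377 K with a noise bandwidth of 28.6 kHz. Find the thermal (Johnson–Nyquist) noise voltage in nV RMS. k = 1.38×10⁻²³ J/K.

173 nV

V_n = √(4kTRB)
4kTRB = 4 × 1.38×10⁻²³ × 377 × 5.00×10¹ × 2.86×10⁴ = 2.98×10⁻¹⁴ V²
V_n = √(2.98×10⁻¹⁴) = 1.73×10⁻⁷ V = 173 nV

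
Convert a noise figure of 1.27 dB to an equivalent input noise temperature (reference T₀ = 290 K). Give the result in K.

98.5 K

F = 10^(1.27/10) = 1.33968
T_e = (F − 1)·T₀ = (1.33968 − 1) × 290 = 98.5 K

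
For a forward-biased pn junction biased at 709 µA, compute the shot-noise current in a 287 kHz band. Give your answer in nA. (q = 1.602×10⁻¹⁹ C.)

8.07 nA

I_n = √(2qI·B)
2qI·B = 2 × 1.602×10⁻¹⁹ × 7.09×10⁻⁴ × 2.87×10⁵ = 6.52×10⁻¹⁷ A²
I_n = √(6.52×10⁻¹⁷) = 8.07×10⁻⁹ A = 8.07 nA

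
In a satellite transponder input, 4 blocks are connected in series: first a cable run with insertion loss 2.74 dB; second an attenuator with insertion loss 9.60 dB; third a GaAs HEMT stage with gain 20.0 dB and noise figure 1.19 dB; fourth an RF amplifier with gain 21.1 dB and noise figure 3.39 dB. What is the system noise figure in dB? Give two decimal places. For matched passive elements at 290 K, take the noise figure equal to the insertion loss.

13.57 dB

Convert to linear (a loss of L dB is a gain of −L dB): F_i = 10^(NF_i/10), G_i = 10^(G_i,dB/10)
  Stage 1: F_1 = 10^(2.74/10) = 1.879, G_1 = 10^(−2.74/10) = 0.5321
  Stage 2: F_2 = 10^(9.60/10) = 9.120, G_2 = 10^(−9.60/10) = 0.1096
  Stage 3: F_3 = 10^(1.19/10) = 1.315, G_3 = 10^(20.0/10) = 100.0
  Stage 4: F_4 = 10^(3.39/10) = 2.183, G_4 = 10^(21.1/10) = 128.8
Friis cascade:
  F = 1.879 + (9.120 − 1)/0.5321 + (1.315 − 1)/0.05834 + (2.183 − 1)/5.834 = 22.75
NF = 10 log₁₀(22.75) = 13.57 dB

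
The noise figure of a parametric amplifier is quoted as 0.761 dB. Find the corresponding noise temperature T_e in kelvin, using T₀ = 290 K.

F = 10^(0.761/10) = 1.19152
T_e = (F − 1)·T₀ = (1.19152 − 1) × 290 = 55.5 K

55.5 K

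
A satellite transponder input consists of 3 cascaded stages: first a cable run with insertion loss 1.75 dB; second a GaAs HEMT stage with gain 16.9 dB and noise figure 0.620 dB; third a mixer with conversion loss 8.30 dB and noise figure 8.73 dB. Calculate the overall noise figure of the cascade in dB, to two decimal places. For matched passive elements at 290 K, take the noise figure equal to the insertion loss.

Convert to linear (a loss of L dB is a gain of −L dB): F_i = 10^(NF_i/10), G_i = 10^(G_i,dB/10)
  Stage 1: F_1 = 10^(1.75/10) = 1.496, G_1 = 10^(−1.75/10) = 0.6683
  Stage 2: F_2 = 10^(0.620/10) = 1.153, G_2 = 10^(16.9/10) = 48.98
  Stage 3: F_3 = 10^(8.73/10) = 7.464, G_3 = 10^(−8.30/10) = 0.1479
Friis cascade:
  F = 1.496 + (1.153 − 1)/0.6683 + (7.464 − 1)/32.73 = 1.923
NF = 10 log₁₀(1.923) = 2.84 dB

2.84 dB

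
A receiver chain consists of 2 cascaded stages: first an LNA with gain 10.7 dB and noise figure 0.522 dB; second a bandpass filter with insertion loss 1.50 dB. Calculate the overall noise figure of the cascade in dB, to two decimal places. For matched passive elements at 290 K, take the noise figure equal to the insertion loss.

0.66 dB

Convert to linear (a loss of L dB is a gain of −L dB): F_i = 10^(NF_i/10), G_i = 10^(G_i,dB/10)
  Stage 1: F_1 = 10^(0.522/10) = 1.128, G_1 = 10^(10.7/10) = 11.75
  Stage 2: F_2 = 10^(1.50/10) = 1.413, G_2 = 10^(−1.50/10) = 0.7079
Friis cascade:
  F = 1.128 + (1.413 − 1)/11.75 = 1.163
NF = 10 log₁₀(1.163) = 0.66 dB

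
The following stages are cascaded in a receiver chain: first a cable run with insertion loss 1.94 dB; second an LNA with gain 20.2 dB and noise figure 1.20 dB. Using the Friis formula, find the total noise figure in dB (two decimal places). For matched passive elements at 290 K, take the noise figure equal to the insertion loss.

3.14 dB

Convert to linear (a loss of L dB is a gain of −L dB): F_i = 10^(NF_i/10), G_i = 10^(G_i,dB/10)
  Stage 1: F_1 = 10^(1.94/10) = 1.563, G_1 = 10^(−1.94/10) = 0.6397
  Stage 2: F_2 = 10^(1.20/10) = 1.318, G_2 = 10^(20.2/10) = 104.7
Friis cascade:
  F = 1.563 + (1.318 − 1)/0.6397 = 2.061
NF = 10 log₁₀(2.061) = 3.14 dB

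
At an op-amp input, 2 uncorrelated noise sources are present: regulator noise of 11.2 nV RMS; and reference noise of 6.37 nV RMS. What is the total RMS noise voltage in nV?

Uncorrelated sources add in power (mean-square): V_tot = √(ΣV_i²)
V_tot = √[(1.12×10⁻⁸)² + (6.37×10⁻⁹)²] = 1.29×10⁻⁸ V = 12.9 nV

12.9 nV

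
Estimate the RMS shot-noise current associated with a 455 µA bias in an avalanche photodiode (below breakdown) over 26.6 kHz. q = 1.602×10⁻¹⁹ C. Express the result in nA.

I_n = √(2qI·B)
2qI·B = 2 × 1.602×10⁻¹⁹ × 4.55×10⁻⁴ × 2.66×10⁴ = 3.88×10⁻¹⁸ A²
I_n = √(3.88×10⁻¹⁸) = 1.97×10⁻⁹ A = 1.97 nA

1.97 nA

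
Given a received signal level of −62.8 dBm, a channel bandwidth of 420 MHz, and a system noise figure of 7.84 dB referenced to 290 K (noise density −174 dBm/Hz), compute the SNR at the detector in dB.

17.1 dB

Noise floor: N = −174 + 10 log₁₀(B) + NF
10 log₁₀(4.20×10⁸) = 86.23 dB
N = −174 + 86.23 + 7.84 = −79.93 dBm
SNR = P_sig − N = −62.8 − (−79.93) = 17.13 dB → 17.1 dB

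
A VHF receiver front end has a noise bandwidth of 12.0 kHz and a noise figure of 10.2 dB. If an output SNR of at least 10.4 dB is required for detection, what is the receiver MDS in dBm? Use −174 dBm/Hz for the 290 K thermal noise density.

−112.6 dBm

Sensitivity = −174 + 10 log₁₀(B) + NF + SNR_min
= −174 + 40.79 + 10.2 + 10.4
= −112.61 dBm → −112.6 dBm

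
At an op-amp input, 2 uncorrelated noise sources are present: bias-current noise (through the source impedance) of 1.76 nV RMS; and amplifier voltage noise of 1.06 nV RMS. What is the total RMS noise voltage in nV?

2.05 nV

Uncorrelated sources add in power (mean-square): V_tot = √(ΣV_i²)
V_tot = √[(1.76×10⁻⁹)² + (1.06×10⁻⁹)²] = 2.05×10⁻⁹ V = 2.05 nV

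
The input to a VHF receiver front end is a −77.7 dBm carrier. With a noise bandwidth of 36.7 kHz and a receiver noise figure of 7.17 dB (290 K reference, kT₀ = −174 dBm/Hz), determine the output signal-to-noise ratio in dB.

Noise floor: N = −174 + 10 log₁₀(B) + NF
10 log₁₀(3.67×10⁴) = 45.65 dB
N = −174 + 45.65 + 7.17 = −121.18 dBm
SNR = P_sig − N = −77.7 − (−121.18) = 43.48 dB → 43.5 dB

43.5 dB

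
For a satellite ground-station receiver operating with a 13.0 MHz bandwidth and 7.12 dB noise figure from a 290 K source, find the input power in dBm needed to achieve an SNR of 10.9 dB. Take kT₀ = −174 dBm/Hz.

−84.8 dBm

Sensitivity = −174 + 10 log₁₀(B) + NF + SNR_min
= −174 + 71.14 + 7.12 + 10.9
= −84.84 dBm → −84.8 dBm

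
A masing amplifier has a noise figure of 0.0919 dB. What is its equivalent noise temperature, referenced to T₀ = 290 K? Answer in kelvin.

F = 10^(0.0919/10) = 1.02139
T_e = (F − 1)·T₀ = (1.02139 − 1) × 290 = 6.20 K

6.20 K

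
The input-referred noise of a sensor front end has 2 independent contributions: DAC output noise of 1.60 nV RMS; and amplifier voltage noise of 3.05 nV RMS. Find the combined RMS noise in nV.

Uncorrelated sources add in power (mean-square): V_tot = √(ΣV_i²)
V_tot = √[(1.60×10⁻⁹)² + (3.05×10⁻⁹)²] = 3.44×10⁻⁹ V = 3.44 nV

3.44 nV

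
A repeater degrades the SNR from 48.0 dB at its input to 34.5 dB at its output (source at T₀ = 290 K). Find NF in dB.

13.5 dB

NF (dB) = SNR_in(dB) − SNR_out(dB) when the source is at T₀
NF = 48.0 − 34.5 = 13.5 dB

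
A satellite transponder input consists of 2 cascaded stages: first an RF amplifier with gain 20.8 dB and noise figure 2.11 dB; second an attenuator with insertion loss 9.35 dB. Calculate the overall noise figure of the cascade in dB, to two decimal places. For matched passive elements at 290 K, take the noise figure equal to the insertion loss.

2.28 dB

Convert to linear (a loss of L dB is a gain of −L dB): F_i = 10^(NF_i/10), G_i = 10^(G_i,dB/10)
  Stage 1: F_1 = 10^(2.11/10) = 1.626, G_1 = 10^(20.8/10) = 120.2
  Stage 2: F_2 = 10^(9.35/10) = 8.610, G_2 = 10^(−9.35/10) = 0.1161
Friis cascade:
  F = 1.626 + (8.610 − 1)/120.2 = 1.689
NF = 10 log₁₀(1.689) = 2.28 dB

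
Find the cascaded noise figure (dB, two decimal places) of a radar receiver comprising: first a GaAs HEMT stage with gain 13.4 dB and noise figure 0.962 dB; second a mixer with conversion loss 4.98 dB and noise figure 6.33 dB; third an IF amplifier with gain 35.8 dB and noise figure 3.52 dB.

1.98 dB

Convert to linear (a loss of L dB is a gain of −L dB): F_i = 10^(NF_i/10), G_i = 10^(G_i,dB/10)
  Stage 1: F_1 = 10^(0.962/10) = 1.248, G_1 = 10^(13.4/10) = 21.88
  Stage 2: F_2 = 10^(6.33/10) = 4.295, G_2 = 10^(−4.98/10) = 0.3177
  Stage 3: F_3 = 10^(3.52/10) = 2.249, G_3 = 10^(35.8/10) = 3802
Friis cascade:
  F = 1.248 + (4.295 − 1)/21.88 + (2.249 − 1)/6.950 = 1.578
NF = 10 log₁₀(1.578) = 1.98 dB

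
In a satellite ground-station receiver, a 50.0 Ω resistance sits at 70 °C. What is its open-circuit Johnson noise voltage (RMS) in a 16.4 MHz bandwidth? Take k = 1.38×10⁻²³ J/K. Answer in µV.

3.94 µV

T = 70 °C + 273.15 = 343.15 K
V_n = √(4kTRB)
4kTRB = 4 × 1.38×10⁻²³ × 343.15 × 5.00×10¹ × 1.64×10⁷ = 1.55×10⁻¹¹ V²
V_n = √(1.55×10⁻¹¹) = 3.94×10⁻⁶ V = 3.94 µV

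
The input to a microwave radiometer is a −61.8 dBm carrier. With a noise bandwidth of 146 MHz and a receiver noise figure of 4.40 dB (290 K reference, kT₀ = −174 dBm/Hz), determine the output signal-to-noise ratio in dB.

Noise floor: N = −174 + 10 log₁₀(B) + NF
10 log₁₀(1.46×10⁸) = 81.64 dB
N = −174 + 81.64 + 4.40 = −87.96 dBm
SNR = P_sig − N = −61.8 − (−87.96) = 26.16 dB → 26.2 dB

26.2 dB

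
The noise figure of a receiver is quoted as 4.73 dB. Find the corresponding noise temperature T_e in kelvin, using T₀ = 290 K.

572 K

F = 10^(4.73/10) = 2.97167
T_e = (F − 1)·T₀ = (2.97167 − 1) × 290 = 572 K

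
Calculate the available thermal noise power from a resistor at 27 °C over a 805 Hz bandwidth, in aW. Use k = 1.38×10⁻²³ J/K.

T = 27 °C + 273.15 = 300.15 K
P_n = kTB = 1.38×10⁻²³ × 300.15 × 8.05×10² = 3.33×10⁻¹⁸ W = 3.33 aW

3.33 aW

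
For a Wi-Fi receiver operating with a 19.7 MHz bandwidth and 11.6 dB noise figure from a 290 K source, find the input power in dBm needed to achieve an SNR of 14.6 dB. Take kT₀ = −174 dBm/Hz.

Sensitivity = −174 + 10 log₁₀(B) + NF + SNR_min
= −174 + 72.94 + 11.6 + 14.6
= −74.86 dBm → −74.9 dBm

−74.9 dBm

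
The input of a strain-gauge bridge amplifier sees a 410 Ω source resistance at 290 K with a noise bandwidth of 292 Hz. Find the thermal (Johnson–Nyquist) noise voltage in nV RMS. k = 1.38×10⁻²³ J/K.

43.8 nV

V_n = √(4kTRB)
4kTRB = 4 × 1.38×10⁻²³ × 290 × 4.10×10² × 2.92×10² = 1.92×10⁻¹⁵ V²
V_n = √(1.92×10⁻¹⁵) = 4.38×10⁻⁸ V = 43.8 nV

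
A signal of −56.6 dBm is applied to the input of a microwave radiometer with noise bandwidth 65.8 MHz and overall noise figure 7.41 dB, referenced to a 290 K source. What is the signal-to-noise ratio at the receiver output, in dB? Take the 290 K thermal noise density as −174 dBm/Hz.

31.8 dB

Noise floor: N = −174 + 10 log₁₀(B) + NF
10 log₁₀(6.58×10⁷) = 78.18 dB
N = −174 + 78.18 + 7.41 = −88.41 dBm
SNR = P_sig − N = −56.6 − (−88.41) = 31.81 dB → 31.8 dB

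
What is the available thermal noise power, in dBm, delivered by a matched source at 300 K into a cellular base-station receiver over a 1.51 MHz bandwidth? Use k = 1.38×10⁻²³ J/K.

−112.0 dBm

P_n = kTB = 1.38×10⁻²³ × 300 × 1.51×10⁶ = 6.25×10⁻¹⁵ W
In dBm: 10 log₁₀(6.25×10⁻¹⁵ / 10⁻³) = −112.0 dBm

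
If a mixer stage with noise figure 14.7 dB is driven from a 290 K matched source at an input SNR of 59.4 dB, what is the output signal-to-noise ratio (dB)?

44.7 dB

By definition F = SNR_in/SNR_out, so in dB: SNR_out = SNR_in − NF
SNR_out = 59.4 − 14.7 = 44.7 dB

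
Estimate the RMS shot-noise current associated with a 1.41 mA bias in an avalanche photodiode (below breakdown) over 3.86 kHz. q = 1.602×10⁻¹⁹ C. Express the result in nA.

1.32 nA

I_n = √(2qI·B)
2qI·B = 2 × 1.602×10⁻¹⁹ × 1.41×10⁻³ × 3.86×10³ = 1.74×10⁻¹⁸ A²
I_n = √(1.74×10⁻¹⁸) = 1.32×10⁻⁹ A = 1.32 nA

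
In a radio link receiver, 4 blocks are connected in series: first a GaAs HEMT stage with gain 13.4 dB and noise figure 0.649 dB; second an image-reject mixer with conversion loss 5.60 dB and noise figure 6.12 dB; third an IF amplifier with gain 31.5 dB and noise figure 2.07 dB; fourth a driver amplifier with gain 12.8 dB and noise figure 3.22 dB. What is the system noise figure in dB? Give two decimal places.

Convert to linear (a loss of L dB is a gain of −L dB): F_i = 10^(NF_i/10), G_i = 10^(G_i,dB/10)
  Stage 1: F_1 = 10^(0.649/10) = 1.161, G_1 = 10^(13.4/10) = 21.88
  Stage 2: F_2 = 10^(6.12/10) = 4.093, G_2 = 10^(−5.60/10) = 0.2754
  Stage 3: F_3 = 10^(2.07/10) = 1.611, G_3 = 10^(31.5/10) = 1413
  Stage 4: F_4 = 10^(3.22/10) = 2.099, G_4 = 10^(12.8/10) = 19.05
Friis cascade:
  F = 1.161 + (4.093 − 1)/21.88 + (1.611 − 1)/6.026 + (2.099 − 1)/8511 = 1.404
NF = 10 log₁₀(1.404) = 1.47 dB

1.47 dB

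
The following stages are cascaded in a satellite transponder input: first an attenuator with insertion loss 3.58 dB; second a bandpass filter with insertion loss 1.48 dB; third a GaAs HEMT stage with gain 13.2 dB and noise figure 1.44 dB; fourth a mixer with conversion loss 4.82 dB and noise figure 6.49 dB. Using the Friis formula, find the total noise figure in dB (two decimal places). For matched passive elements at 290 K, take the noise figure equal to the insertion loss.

6.99 dB

Convert to linear (a loss of L dB is a gain of −L dB): F_i = 10^(NF_i/10), G_i = 10^(G_i,dB/10)
  Stage 1: F_1 = 10^(3.58/10) = 2.280, G_1 = 10^(−3.58/10) = 0.4385
  Stage 2: F_2 = 10^(1.48/10) = 1.406, G_2 = 10^(−1.48/10) = 0.7112
  Stage 3: F_3 = 10^(1.44/10) = 1.393, G_3 = 10^(13.2/10) = 20.89
  Stage 4: F_4 = 10^(6.49/10) = 4.457, G_4 = 10^(−4.82/10) = 0.3296
Friis cascade:
  F = 2.280 + (1.406 − 1)/0.4385 + (1.393 − 1)/0.3119 + (4.457 − 1)/6.516 = 4.997
NF = 10 log₁₀(4.997) = 6.99 dB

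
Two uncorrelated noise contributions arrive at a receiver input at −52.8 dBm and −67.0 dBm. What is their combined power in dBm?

−52.6 dBm

Convert to linear, add, convert back:
P₁ = 5.25×10⁻⁹ W, P₂ = 2.00×10⁻¹⁰ W
P_tot = 5.45×10⁻⁹ W → 10 log₁₀(P_tot / 10⁻³) = −52.6 dBm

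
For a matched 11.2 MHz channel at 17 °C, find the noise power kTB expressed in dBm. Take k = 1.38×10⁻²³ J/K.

−103.5 dBm

T = 17 °C + 273.15 = 290.15 K
P_n = kTB = 1.38×10⁻²³ × 290.15 × 1.12×10⁷ = 4.48×10⁻¹⁴ W
In dBm: 10 log₁₀(4.48×10⁻¹⁴ / 10⁻³) = −103.5 dBm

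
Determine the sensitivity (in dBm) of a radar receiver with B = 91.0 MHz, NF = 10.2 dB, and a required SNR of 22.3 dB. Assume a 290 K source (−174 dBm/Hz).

Sensitivity = −174 + 10 log₁₀(B) + NF + SNR_min
= −174 + 79.59 + 10.2 + 22.3
= −61.91 dBm → −61.9 dBm

−61.9 dBm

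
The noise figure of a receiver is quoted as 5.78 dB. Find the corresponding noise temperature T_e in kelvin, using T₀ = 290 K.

F = 10^(5.78/10) = 3.78443
T_e = (F − 1)·T₀ = (3.78443 − 1) × 290 = 807 K

807 K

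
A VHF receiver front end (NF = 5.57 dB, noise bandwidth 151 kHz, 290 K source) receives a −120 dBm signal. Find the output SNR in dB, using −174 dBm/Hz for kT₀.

Noise floor: N = −174 + 10 log₁₀(B) + NF
10 log₁₀(1.51×10⁵) = 51.79 dB
N = −174 + 51.79 + 5.57 = −116.64 dBm
SNR = P_sig − N = −120 − (−116.64) = −3.36 dB → −3.4 dB

−3.4 dB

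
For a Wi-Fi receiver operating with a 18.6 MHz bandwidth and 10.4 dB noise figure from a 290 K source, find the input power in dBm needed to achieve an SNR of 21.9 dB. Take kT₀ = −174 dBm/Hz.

−69.0 dBm

Sensitivity = −174 + 10 log₁₀(B) + NF + SNR_min
= −174 + 72.7 + 10.4 + 21.9
= −69.0 dBm → −69.0 dBm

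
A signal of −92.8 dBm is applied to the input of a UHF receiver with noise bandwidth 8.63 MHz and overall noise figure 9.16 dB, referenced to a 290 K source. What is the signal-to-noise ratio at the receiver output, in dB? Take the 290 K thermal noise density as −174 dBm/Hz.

Noise floor: N = −174 + 10 log₁₀(B) + NF
10 log₁₀(8.63×10⁶) = 69.36 dB
N = −174 + 69.36 + 9.16 = −95.48 dBm
SNR = P_sig − N = −92.8 − (−95.48) = 2.68 dB → 2.7 dB

2.7 dB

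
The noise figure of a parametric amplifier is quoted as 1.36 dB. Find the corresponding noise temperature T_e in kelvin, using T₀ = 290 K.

F = 10^(1.36/10) = 1.36773
T_e = (F − 1)·T₀ = (1.36773 − 1) × 290 = 107 K

107 K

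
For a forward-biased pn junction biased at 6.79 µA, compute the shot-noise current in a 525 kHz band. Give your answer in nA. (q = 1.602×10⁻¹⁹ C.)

I_n = √(2qI·B)
2qI·B = 2 × 1.602×10⁻¹⁹ × 6.79×10⁻⁶ × 5.25×10⁵ = 1.14×10⁻¹⁸ A²
I_n = √(1.14×10⁻¹⁸) = 1.07×10⁻⁹ A = 1.07 nA

1.07 nA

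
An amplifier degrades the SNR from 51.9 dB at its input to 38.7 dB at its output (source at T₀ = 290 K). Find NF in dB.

NF (dB) = SNR_in(dB) − SNR_out(dB) when the source is at T₀
NF = 51.9 − 38.7 = 13.2 dB

13.2 dB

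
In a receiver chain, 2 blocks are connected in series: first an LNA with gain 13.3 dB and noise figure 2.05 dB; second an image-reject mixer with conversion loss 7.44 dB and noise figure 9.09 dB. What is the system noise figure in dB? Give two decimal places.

Convert to linear (a loss of L dB is a gain of −L dB): F_i = 10^(NF_i/10), G_i = 10^(G_i,dB/10)
  Stage 1: F_1 = 10^(2.05/10) = 1.603, G_1 = 10^(13.3/10) = 21.38
  Stage 2: F_2 = 10^(9.09/10) = 8.110, G_2 = 10^(−7.44/10) = 0.1803
Friis cascade:
  F = 1.603 + (8.110 − 1)/21.38 = 1.936
NF = 10 log₁₀(1.936) = 2.87 dB

2.87 dB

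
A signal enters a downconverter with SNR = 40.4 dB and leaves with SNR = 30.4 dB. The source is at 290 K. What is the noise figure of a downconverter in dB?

NF (dB) = SNR_in(dB) − SNR_out(dB) when the source is at T₀
NF = 40.4 − 30.4 = 10.0 dB

10.0 dB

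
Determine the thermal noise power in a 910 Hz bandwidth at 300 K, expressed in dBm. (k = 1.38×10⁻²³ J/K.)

−144.2 dBm

P_n = kTB = 1.38×10⁻²³ × 300 × 9.10×10² = 3.77×10⁻¹⁸ W
In dBm: 10 log₁₀(3.77×10⁻¹⁸ / 10⁻³) = −144.2 dBm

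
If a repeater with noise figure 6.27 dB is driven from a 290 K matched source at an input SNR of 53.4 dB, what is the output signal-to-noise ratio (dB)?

47.13 dB

By definition F = SNR_in/SNR_out, so in dB: SNR_out = SNR_in − NF
SNR_out = 53.4 − 6.27 = 47.13 dB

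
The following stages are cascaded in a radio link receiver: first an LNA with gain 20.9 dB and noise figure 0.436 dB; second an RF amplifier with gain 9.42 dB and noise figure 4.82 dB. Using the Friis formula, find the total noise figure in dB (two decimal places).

Convert to linear (a loss of L dB is a gain of −L dB): F_i = 10^(NF_i/10), G_i = 10^(G_i,dB/10)
  Stage 1: F_1 = 10^(0.436/10) = 1.106, G_1 = 10^(20.9/10) = 123.0
  Stage 2: F_2 = 10^(4.82/10) = 3.034, G_2 = 10^(9.42/10) = 8.750
Friis cascade:
  F = 1.106 + (3.034 − 1)/123.0 = 1.122
NF = 10 log₁₀(1.122) = 0.50 dB

0.50 dB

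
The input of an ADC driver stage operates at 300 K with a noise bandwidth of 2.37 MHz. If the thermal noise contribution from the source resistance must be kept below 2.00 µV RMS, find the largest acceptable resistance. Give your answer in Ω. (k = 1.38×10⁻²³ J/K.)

102 Ω

Johnson–Nyquist: V_n = √(4kTRB) ⇒ R = V_n² / (4kTB)
4kTB = 4 × 1.38×10⁻²³ × 300 × 2.37×10⁶ = 3.92×10⁻¹⁴
R = (2.00×10⁻⁶)² / 3.92×10⁻¹⁴ = 1.02×10² Ω = 102 Ω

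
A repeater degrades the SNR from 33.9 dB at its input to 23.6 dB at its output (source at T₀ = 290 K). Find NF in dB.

NF (dB) = SNR_in(dB) − SNR_out(dB) when the source is at T₀
NF = 33.9 − 23.6 = 10.3 dB

10.3 dB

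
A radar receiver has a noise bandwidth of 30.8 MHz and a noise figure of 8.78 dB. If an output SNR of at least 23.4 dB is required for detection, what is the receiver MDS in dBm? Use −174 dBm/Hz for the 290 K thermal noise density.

Sensitivity = −174 + 10 log₁₀(B) + NF + SNR_min
= −174 + 74.89 + 8.78 + 23.4
= −66.93 dBm → −66.9 dBm

−66.9 dBm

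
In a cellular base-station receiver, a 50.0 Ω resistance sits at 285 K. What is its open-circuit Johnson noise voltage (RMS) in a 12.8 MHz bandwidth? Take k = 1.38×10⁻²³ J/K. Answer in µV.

V_n = √(4kTRB)
4kTRB = 4 × 1.38×10⁻²³ × 285 × 5.00×10¹ × 1.28×10⁷ = 1.01×10⁻¹¹ V²
V_n = √(1.01×10⁻¹¹) = 3.17×10⁻⁶ V = 3.17 µV

3.17 µV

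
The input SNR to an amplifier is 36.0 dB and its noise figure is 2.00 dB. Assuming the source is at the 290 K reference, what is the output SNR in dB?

34.00 dB

By definition F = SNR_in/SNR_out, so in dB: SNR_out = SNR_in − NF
SNR_out = 36.0 − 2.00 = 34.00 dB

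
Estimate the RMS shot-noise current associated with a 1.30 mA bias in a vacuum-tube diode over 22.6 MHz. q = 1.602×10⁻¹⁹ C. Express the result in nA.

97.0 nA

I_n = √(2qI·B)
2qI·B = 2 × 1.602×10⁻¹⁹ × 1.30×10⁻³ × 2.26×10⁷ = 9.41×10⁻¹⁵ A²
I_n = √(9.41×10⁻¹⁵) = 9.70×10⁻⁸ A = 97.0 nA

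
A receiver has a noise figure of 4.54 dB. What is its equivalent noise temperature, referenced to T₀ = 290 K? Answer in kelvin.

535 K

F = 10^(4.54/10) = 2.84446
T_e = (F − 1)·T₀ = (2.84446 − 1) × 290 = 535 K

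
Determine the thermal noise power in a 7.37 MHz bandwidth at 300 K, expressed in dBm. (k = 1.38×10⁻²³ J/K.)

P_n = kTB = 1.38×10⁻²³ × 300 × 7.37×10⁶ = 3.05×10⁻¹⁴ W
In dBm: 10 log₁₀(3.05×10⁻¹⁴ / 10⁻³) = −105.2 dBm

−105.2 dBm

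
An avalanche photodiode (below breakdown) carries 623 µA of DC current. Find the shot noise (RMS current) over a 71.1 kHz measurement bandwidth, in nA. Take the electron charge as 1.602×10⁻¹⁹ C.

I_n = √(2qI·B)
2qI·B = 2 × 1.602×10⁻¹⁹ × 6.23×10⁻⁴ × 7.11×10⁴ = 1.42×10⁻¹⁷ A²
I_n = √(1.42×10⁻¹⁷) = 3.77×10⁻⁹ A = 3.77 nA

3.77 nA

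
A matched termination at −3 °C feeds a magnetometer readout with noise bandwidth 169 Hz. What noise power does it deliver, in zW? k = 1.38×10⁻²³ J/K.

T = −3 °C + 273.15 = 270.15 K
P_n = kTB = 1.38×10⁻²³ × 270.15 × 1.69×10² = 6.30×10⁻¹⁹ W = 630 zW

630 zW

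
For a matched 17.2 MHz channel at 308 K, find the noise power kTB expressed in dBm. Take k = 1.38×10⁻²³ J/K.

−101.4 dBm

P_n = kTB = 1.38×10⁻²³ × 308 × 1.72×10⁷ = 7.31×10⁻¹⁴ W
In dBm: 10 log₁₀(7.31×10⁻¹⁴ / 10⁻³) = −101.4 dBm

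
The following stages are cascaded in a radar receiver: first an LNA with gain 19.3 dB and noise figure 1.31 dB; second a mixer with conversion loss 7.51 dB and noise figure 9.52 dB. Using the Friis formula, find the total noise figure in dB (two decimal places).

Convert to linear (a loss of L dB is a gain of −L dB): F_i = 10^(NF_i/10), G_i = 10^(G_i,dB/10)
  Stage 1: F_1 = 10^(1.31/10) = 1.352, G_1 = 10^(19.3/10) = 85.11
  Stage 2: F_2 = 10^(9.52/10) = 8.954, G_2 = 10^(−7.51/10) = 0.1774
Friis cascade:
  F = 1.352 + (8.954 − 1)/85.11 = 1.446
NF = 10 log₁₀(1.446) = 1.60 dB

1.60 dB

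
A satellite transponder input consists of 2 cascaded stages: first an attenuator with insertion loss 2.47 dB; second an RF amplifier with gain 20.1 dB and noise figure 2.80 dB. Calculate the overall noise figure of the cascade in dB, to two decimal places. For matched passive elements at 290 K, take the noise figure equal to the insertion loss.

5.27 dB

Convert to linear (a loss of L dB is a gain of −L dB): F_i = 10^(NF_i/10), G_i = 10^(G_i,dB/10)
  Stage 1: F_1 = 10^(2.47/10) = 1.766, G_1 = 10^(−2.47/10) = 0.5662
  Stage 2: F_2 = 10^(2.80/10) = 1.905, G_2 = 10^(20.1/10) = 102.3
Friis cascade:
  F = 1.766 + (1.905 − 1)/0.5662 = 3.365
NF = 10 log₁₀(3.365) = 5.27 dB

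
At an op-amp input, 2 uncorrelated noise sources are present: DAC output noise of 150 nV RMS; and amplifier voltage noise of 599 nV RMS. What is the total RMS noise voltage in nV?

Uncorrelated sources add in power (mean-square): V_tot = √(ΣV_i²)
V_tot = √[(1.50×10⁻⁷)² + (5.99×10⁻⁷)²] = 6.17×10⁻⁷ V = 617 nV

617 nV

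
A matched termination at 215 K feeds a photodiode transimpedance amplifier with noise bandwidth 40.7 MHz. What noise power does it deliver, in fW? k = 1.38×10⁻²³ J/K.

P_n = kTB = 1.38×10⁻²³ × 215 × 4.07×10⁷ = 1.21×10⁻¹³ W = 121 fW

121 fW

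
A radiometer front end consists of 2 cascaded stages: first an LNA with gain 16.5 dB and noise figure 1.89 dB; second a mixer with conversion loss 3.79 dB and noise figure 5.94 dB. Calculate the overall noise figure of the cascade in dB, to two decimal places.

Convert to linear (a loss of L dB is a gain of −L dB): F_i = 10^(NF_i/10), G_i = 10^(G_i,dB/10)
  Stage 1: F_1 = 10^(1.89/10) = 1.545, G_1 = 10^(16.5/10) = 44.67
  Stage 2: F_2 = 10^(5.94/10) = 3.926, G_2 = 10^(−3.79/10) = 0.4178
Friis cascade:
  F = 1.545 + (3.926 − 1)/44.67 = 1.611
NF = 10 log₁₀(1.611) = 2.07 dB

2.07 dB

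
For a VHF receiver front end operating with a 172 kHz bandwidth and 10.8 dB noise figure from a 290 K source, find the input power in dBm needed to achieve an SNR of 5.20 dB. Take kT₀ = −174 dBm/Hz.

Sensitivity = −174 + 10 log₁₀(B) + NF + SNR_min
= −174 + 52.36 + 10.8 + 5.20
= −105.64 dBm → −105.6 dBm

−105.6 dBm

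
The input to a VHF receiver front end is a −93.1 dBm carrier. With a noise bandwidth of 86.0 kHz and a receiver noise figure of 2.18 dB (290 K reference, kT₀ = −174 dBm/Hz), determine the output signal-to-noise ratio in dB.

Noise floor: N = −174 + 10 log₁₀(B) + NF
10 log₁₀(8.60×10⁴) = 49.34 dB
N = −174 + 49.34 + 2.18 = −122.48 dBm
SNR = P_sig − N = −93.1 − (−122.48) = 29.38 dB → 29.4 dB

29.4 dB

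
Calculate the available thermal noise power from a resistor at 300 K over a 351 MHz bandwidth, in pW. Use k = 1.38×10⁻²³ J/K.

1.45 pW

P_n = kTB = 1.38×10⁻²³ × 300 × 3.51×10⁸ = 1.45×10⁻¹² W = 1.45 pW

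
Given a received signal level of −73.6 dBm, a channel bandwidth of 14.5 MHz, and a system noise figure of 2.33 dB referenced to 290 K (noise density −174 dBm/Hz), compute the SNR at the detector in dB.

Noise floor: N = −174 + 10 log₁₀(B) + NF
10 log₁₀(1.45×10⁷) = 71.61 dB
N = −174 + 71.61 + 2.33 = −100.06 dBm
SNR = P_sig − N = −73.6 − (−100.06) = 26.46 dB → 26.5 dB

26.5 dB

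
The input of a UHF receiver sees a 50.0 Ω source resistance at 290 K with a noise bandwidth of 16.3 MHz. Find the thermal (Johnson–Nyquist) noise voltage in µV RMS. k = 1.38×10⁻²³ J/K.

V_n = √(4kTRB)
4kTRB = 4 × 1.38×10⁻²³ × 290 × 5.00×10¹ × 1.63×10⁷ = 1.30×10⁻¹¹ V²
V_n = √(1.30×10⁻¹¹) = 3.61×10⁻⁶ V = 3.61 µV

3.61 µV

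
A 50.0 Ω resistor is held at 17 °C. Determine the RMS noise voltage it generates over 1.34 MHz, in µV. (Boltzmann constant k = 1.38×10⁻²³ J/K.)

1.04 µV

T = 17 °C + 273.15 = 290.15 K
V_n = √(4kTRB)
4kTRB = 4 × 1.38×10⁻²³ × 290.15 × 5.00×10¹ × 1.34×10⁶ = 1.07×10⁻¹² V²
V_n = √(1.07×10⁻¹²) = 1.04×10⁻⁶ V = 1.04 µV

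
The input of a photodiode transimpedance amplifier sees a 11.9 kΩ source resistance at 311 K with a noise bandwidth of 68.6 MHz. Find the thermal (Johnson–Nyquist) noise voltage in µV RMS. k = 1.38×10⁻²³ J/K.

118 µV

V_n = √(4kTRB)
4kTRB = 4 × 1.38×10⁻²³ × 311 × 1.19×10⁴ × 6.86×10⁷ = 1.40×10⁻⁸ V²
V_n = √(1.40×10⁻⁸) = 1.18×10⁻⁴ V = 118 µV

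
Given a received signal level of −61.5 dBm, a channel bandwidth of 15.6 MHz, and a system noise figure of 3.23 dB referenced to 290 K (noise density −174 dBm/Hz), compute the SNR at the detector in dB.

Noise floor: N = −174 + 10 log₁₀(B) + NF
10 log₁₀(1.56×10⁷) = 71.93 dB
N = −174 + 71.93 + 3.23 = −98.84 dBm
SNR = P_sig − N = −61.5 − (−98.84) = 37.34 dB → 37.3 dB

37.3 dB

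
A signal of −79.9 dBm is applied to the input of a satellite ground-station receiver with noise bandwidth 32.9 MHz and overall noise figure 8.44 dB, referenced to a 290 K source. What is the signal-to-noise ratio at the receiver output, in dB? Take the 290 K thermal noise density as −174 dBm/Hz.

10.5 dB

Noise floor: N = −174 + 10 log₁₀(B) + NF
10 log₁₀(3.29×10⁷) = 75.17 dB
N = −174 + 75.17 + 8.44 = −90.39 dBm
SNR = P_sig − N = −79.9 − (−90.39) = 10.49 dB → 10.5 dB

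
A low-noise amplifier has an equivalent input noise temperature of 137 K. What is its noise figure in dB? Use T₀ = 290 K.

1.68 dB

F = 1 + T_e/T₀ = 1 + 137/290 = 1.47241
NF = 10 log₁₀(1.47241) = 1.68 dB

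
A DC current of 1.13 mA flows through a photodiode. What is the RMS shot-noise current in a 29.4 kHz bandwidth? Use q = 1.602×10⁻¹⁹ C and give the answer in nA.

I_n = √(2qI·B)
2qI·B = 2 × 1.602×10⁻¹⁹ × 1.13×10⁻³ × 2.94×10⁴ = 1.06×10⁻¹⁷ A²
I_n = √(1.06×10⁻¹⁷) = 3.26×10⁻⁹ A = 3.26 nA

3.26 nA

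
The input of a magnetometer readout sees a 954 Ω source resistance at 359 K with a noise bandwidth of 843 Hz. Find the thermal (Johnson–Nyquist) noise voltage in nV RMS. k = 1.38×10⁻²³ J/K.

V_n = √(4kTRB)
4kTRB = 4 × 1.38×10⁻²³ × 359 × 9.54×10² × 8.43×10² = 1.59×10⁻¹⁴ V²
V_n = √(1.59×10⁻¹⁴) = 1.26×10⁻⁷ V = 126 nV

126 nV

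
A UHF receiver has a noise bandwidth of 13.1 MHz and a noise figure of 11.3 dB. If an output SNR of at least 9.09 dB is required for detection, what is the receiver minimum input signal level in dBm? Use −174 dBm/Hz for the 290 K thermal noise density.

−82.4 dBm

Sensitivity = −174 + 10 log₁₀(B) + NF + SNR_min
= −174 + 71.17 + 11.3 + 9.09
= −82.44 dBm → −82.4 dBm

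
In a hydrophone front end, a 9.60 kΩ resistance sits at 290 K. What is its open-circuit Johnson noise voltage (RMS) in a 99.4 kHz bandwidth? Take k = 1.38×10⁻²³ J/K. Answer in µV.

3.91 µV

V_n = √(4kTRB)
4kTRB = 4 × 1.38×10⁻²³ × 290 × 9.60×10³ × 9.94×10⁴ = 1.53×10⁻¹¹ V²
V_n = √(1.53×10⁻¹¹) = 3.91×10⁻⁶ V = 3.91 µV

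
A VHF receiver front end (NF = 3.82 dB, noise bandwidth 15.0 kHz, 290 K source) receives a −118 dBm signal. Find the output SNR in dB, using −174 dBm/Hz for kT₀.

10.4 dB

Noise floor: N = −174 + 10 log₁₀(B) + NF
10 log₁₀(1.50×10⁴) = 41.76 dB
N = −174 + 41.76 + 3.82 = −128.42 dBm
SNR = P_sig − N = −118 − (−128.42) = 10.42 dB → 10.4 dB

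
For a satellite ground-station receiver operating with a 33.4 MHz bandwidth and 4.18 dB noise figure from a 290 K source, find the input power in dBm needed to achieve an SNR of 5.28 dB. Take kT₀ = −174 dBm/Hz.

Sensitivity = −174 + 10 log₁₀(B) + NF + SNR_min
= −174 + 75.24 + 4.18 + 5.28
= −89.30 dBm → −89.3 dBm

−89.3 dBm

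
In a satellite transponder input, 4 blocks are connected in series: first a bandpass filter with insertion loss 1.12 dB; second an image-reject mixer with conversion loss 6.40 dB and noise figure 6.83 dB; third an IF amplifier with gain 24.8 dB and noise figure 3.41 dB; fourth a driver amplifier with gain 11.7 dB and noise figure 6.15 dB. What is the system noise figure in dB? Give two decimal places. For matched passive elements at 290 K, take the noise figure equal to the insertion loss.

Convert to linear (a loss of L dB is a gain of −L dB): F_i = 10^(NF_i/10), G_i = 10^(G_i,dB/10)
  Stage 1: F_1 = 10^(1.12/10) = 1.294, G_1 = 10^(−1.12/10) = 0.7727
  Stage 2: F_2 = 10^(6.83/10) = 4.819, G_2 = 10^(−6.40/10) = 0.2291
  Stage 3: F_3 = 10^(3.41/10) = 2.193, G_3 = 10^(24.8/10) = 302.0
  Stage 4: F_4 = 10^(6.15/10) = 4.121, G_4 = 10^(11.7/10) = 14.79
Friis cascade:
  F = 1.294 + (4.819 − 1)/0.7727 + (2.193 − 1)/0.1770 + (4.121 − 1)/53.46 = 13.03
NF = 10 log₁₀(13.03) = 11.15 dB

11.15 dB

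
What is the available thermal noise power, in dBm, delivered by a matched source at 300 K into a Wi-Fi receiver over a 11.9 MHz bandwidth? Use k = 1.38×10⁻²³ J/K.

−103.1 dBm

P_n = kTB = 1.38×10⁻²³ × 300 × 1.19×10⁷ = 4.93×10⁻¹⁴ W
In dBm: 10 log₁₀(4.93×10⁻¹⁴ / 10⁻³) = −103.1 dBm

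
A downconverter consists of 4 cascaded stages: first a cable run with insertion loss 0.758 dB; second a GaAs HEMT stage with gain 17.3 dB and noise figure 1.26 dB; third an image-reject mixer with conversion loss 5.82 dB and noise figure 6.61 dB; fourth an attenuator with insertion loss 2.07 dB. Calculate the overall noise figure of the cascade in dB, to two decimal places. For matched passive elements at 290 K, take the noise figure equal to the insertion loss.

Convert to linear (a loss of L dB is a gain of −L dB): F_i = 10^(NF_i/10), G_i = 10^(G_i,dB/10)
  Stage 1: F_1 = 10^(0.758/10) = 1.191, G_1 = 10^(−0.758/10) = 0.8398
  Stage 2: F_2 = 10^(1.26/10) = 1.337, G_2 = 10^(17.3/10) = 53.70
  Stage 3: F_3 = 10^(6.61/10) = 4.581, G_3 = 10^(−5.82/10) = 0.2618
  Stage 4: F_4 = 10^(2.07/10) = 1.611, G_4 = 10^(−2.07/10) = 0.6209
Friis cascade:
  F = 1.191 + (1.337 − 1)/0.8398 + (4.581 − 1)/45.10 + (1.611 − 1)/11.81 = 1.723
NF = 10 log₁₀(1.723) = 2.36 dB

2.36 dB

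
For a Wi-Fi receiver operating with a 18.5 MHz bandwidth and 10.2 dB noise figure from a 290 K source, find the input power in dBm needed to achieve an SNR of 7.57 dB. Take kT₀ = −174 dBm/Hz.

−83.6 dBm

Sensitivity = −174 + 10 log₁₀(B) + NF + SNR_min
= −174 + 72.67 + 10.2 + 7.57
= −83.56 dBm → −83.6 dBm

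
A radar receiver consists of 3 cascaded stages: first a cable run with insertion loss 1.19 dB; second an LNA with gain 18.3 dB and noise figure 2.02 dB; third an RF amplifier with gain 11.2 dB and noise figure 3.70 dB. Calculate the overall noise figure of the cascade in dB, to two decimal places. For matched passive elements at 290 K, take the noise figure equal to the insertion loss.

3.26 dB

Convert to linear (a loss of L dB is a gain of −L dB): F_i = 10^(NF_i/10), G_i = 10^(G_i,dB/10)
  Stage 1: F_1 = 10^(1.19/10) = 1.315, G_1 = 10^(−1.19/10) = 0.7603
  Stage 2: F_2 = 10^(2.02/10) = 1.592, G_2 = 10^(18.3/10) = 67.61
  Stage 3: F_3 = 10^(3.70/10) = 2.344, G_3 = 10^(11.2/10) = 13.18
Friis cascade:
  F = 1.315 + (1.592 − 1)/0.7603 + (2.344 − 1)/51.40 = 2.120
NF = 10 log₁₀(2.120) = 3.26 dB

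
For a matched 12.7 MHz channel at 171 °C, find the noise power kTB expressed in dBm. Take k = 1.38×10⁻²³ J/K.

T = 171 °C + 273.15 = 444.15 K
P_n = kTB = 1.38×10⁻²³ × 444.15 × 1.27×10⁷ = 7.78×10⁻¹⁴ W
In dBm: 10 log₁₀(7.78×10⁻¹⁴ / 10⁻³) = −101.1 dBm

−101.1 dBm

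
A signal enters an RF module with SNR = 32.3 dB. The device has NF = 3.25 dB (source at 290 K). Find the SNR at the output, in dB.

By definition F = SNR_in/SNR_out, so in dB: SNR_out = SNR_in − NF
SNR_out = 32.3 − 3.25 = 29.05 dB

29.05 dB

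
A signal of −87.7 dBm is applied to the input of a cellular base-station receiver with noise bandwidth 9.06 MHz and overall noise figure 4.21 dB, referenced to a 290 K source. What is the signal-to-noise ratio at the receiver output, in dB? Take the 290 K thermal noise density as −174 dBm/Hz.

12.5 dB

Noise floor: N = −174 + 10 log₁₀(B) + NF
10 log₁₀(9.06×10⁶) = 69.57 dB
N = −174 + 69.57 + 4.21 = −100.22 dBm
SNR = P_sig − N = −87.7 − (−100.22) = 12.52 dB → 12.5 dB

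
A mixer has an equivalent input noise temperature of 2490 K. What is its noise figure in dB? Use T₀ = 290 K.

9.82 dB

F = 1 + T_e/T₀ = 1 + 2490/290 = 9.58621
NF = 10 log₁₀(9.58621) = 9.82 dB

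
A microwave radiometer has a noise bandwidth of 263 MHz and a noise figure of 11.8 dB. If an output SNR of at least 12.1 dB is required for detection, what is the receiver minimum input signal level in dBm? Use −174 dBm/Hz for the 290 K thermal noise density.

−65.9 dBm

Sensitivity = −174 + 10 log₁₀(B) + NF + SNR_min
= −174 + 84.2 + 11.8 + 12.1
= −65.9 dBm → −65.9 dBm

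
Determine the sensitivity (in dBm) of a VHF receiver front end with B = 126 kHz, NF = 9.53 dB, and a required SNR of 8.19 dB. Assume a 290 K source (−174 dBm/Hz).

Sensitivity = −174 + 10 log₁₀(B) + NF + SNR_min
= −174 + 51 + 9.53 + 8.19
= −105.28 dBm → −105.3 dBm

−105.3 dBm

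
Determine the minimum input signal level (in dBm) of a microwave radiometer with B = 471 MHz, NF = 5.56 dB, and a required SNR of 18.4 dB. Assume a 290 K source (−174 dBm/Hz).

Sensitivity = −174 + 10 log₁₀(B) + NF + SNR_min
= −174 + 86.73 + 5.56 + 18.4
= −63.31 dBm → −63.3 dBm

−63.3 dBm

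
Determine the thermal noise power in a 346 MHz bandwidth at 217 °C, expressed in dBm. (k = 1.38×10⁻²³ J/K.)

T = 217 °C + 273.15 = 490.15 K
P_n = kTB = 1.38×10⁻²³ × 490.15 × 3.46×10⁸ = 2.34×10⁻¹² W
In dBm: 10 log₁₀(2.34×10⁻¹² / 10⁻³) = −86.3 dBm

−86.3 dBm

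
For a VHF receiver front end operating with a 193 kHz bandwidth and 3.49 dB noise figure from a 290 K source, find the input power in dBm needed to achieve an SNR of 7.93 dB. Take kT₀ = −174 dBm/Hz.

−109.7 dBm

Sensitivity = −174 + 10 log₁₀(B) + NF + SNR_min
= −174 + 52.86 + 3.49 + 7.93
= −109.72 dBm → −109.7 dBm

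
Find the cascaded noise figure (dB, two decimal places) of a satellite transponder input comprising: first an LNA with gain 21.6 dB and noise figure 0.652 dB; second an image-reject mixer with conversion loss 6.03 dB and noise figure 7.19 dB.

Convert to linear (a loss of L dB is a gain of −L dB): F_i = 10^(NF_i/10), G_i = 10^(G_i,dB/10)
  Stage 1: F_1 = 10^(0.652/10) = 1.162, G_1 = 10^(21.6/10) = 144.5
  Stage 2: F_2 = 10^(7.19/10) = 5.236, G_2 = 10^(−6.03/10) = 0.2495
Friis cascade:
  F = 1.162 + (5.236 − 1)/144.5 = 1.191
NF = 10 log₁₀(1.191) = 0.76 dB

0.76 dB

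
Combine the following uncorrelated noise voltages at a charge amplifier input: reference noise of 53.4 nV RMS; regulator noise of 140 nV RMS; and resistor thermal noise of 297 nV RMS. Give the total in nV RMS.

333 nV

Uncorrelated sources add in power (mean-square): V_tot = √(ΣV_i²)
V_tot = √[(5.34×10⁻⁸)² + (1.40×10⁻⁷)² + (2.97×10⁻⁷)²] = 3.33×10⁻⁷ V = 333 nV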